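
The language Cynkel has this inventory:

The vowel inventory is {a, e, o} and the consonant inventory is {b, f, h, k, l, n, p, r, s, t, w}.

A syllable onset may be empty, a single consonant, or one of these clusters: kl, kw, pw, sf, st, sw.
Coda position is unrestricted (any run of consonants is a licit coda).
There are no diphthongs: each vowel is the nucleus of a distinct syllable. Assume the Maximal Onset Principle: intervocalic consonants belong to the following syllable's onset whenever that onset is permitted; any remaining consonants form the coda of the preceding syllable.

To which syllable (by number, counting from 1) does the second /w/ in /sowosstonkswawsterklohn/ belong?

Vowels present: o, o, o, a, e, o; each is a nucleus, giving 6 syllables.
Between /o/ (V1) and /o/ (V2): /w/ is a single consonant, so it becomes the next onset.
Between /o/ (V2) and /o/ (V3): cluster /sst/ — the longest permitted-onset suffix is /st/; onset = /st/, preceding coda = /s/.
Between /o/ (V3) and /a/ (V4): /nksw/ splits as /nk/ + /sw/ (/sw/ is the longest suffix that is a licit onset).
Between /a/ (V4) and /e/ (V5): /wst/ splits as /w/ + /st/ (/st/ is the longest suffix that is a licit onset).
Between /e/ (V5) and /o/ (V6): /rkl/; trying suffixes from longest down, /kl/ is the first permitted one, so coda /r/ | onset /kl/.
Putting it together: so.wos.stonk.swaw.ster.klohn.
The second /w/ is in the onset of syllable 4 (/swaw/).

4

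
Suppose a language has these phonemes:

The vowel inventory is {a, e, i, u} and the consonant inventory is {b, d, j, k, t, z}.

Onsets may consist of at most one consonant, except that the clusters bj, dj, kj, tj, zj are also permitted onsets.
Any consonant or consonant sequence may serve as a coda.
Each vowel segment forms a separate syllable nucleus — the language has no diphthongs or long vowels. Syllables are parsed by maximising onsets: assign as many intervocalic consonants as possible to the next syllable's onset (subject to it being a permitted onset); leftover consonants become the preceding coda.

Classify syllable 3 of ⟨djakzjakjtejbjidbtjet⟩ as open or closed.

closed

Nuclei (vowels): a, a, e, i, e → 5 syllables.
Between /a/ (V1) and /a/ (V2): cluster /kzj/ — the longest permitted-onset suffix is /zj/; onset = /zj/, preceding coda = /k/.
Between /a/ (V2) and /e/ (V3): /kjt/; trying suffixes from longest down, /t/ is the first permitted one, so coda /kj/ | onset /t/.
Between /e/ (V3) and /i/ (V4): /jbj/ splits as /j/ + /bj/ (/bj/ is the longest suffix that is a licit onset).
Between /i/ (V4) and /e/ (V5): cluster /dbtj/ — the longest permitted-onset suffix is /tj/; onset = /tj/, preceding coda = /db/.
Putting it together: djak.zjakj.tej.bjidb.tjet.
Syllable 3 is /tej/ with coda /j/, so it is closed.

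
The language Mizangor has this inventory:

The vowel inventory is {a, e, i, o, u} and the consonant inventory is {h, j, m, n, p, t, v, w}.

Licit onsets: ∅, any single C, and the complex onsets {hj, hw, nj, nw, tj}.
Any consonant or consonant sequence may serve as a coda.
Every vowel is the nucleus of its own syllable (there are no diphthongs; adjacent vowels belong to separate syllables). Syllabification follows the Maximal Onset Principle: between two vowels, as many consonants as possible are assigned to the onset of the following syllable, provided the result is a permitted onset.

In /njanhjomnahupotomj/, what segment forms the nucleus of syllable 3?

a

Vowels present: a, o, a, u, o, o; each is a nucleus, giving 6 syllables.
The third nucleus (vowel 3 from the left) is /a/.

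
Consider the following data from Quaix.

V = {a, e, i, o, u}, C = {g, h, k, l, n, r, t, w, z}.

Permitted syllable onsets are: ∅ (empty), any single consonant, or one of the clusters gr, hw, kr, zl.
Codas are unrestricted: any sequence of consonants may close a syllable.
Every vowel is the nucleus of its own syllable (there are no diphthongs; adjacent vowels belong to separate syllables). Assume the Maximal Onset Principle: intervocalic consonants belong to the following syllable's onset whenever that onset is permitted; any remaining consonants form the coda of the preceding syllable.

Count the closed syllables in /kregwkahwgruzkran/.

4

Vowels present: e, a, u, a; each is a nucleus, giving 4 syllables.
/e…a/ gap (V1→V2): /gwk/; trying suffixes from longest down, /k/ is the first permitted one, so coda /gw/ | onset /k/.
/a…u/ gap (V2→V3): /hwgr/ splits as /hw/ + /gr/ (/gr/ is the longest suffix that is a licit onset).
/u…a/ gap (V3→V4): /zkr/ — longest licit onset from the right is /kr/, leaving /z/ as coda.
So the parse is kregw.kahw.gruz.kran.
Classifying each syllable: /kregw/ (closed), /kahw/ (closed), /gruz/ (closed), /kran/ (closed).
Closed syllables: 4.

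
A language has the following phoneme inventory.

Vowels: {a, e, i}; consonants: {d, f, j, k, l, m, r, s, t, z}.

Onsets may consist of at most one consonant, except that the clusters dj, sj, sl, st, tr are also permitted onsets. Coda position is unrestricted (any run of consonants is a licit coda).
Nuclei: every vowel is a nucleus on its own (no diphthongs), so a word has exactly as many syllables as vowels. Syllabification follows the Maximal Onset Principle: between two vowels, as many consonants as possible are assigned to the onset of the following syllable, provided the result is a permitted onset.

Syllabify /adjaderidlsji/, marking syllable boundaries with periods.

a.dja.de.ridl.sji

Nuclei (vowels): a, a, e, i, i → 5 syllables.
σ1/σ2 boundary: /dj/ is a licit onset in full, so it all attaches to the next syllable.
σ2/σ3 boundary: just /d/ — single C goes to the following onset.
σ3/σ4 boundary: /r/ → onset of the next syllable (single consonants are always licit onsets).
σ4/σ5 boundary: /dlsj/; trying suffixes from longest down, /sj/ is the first permitted one, so coda /dl/ | onset /sj/.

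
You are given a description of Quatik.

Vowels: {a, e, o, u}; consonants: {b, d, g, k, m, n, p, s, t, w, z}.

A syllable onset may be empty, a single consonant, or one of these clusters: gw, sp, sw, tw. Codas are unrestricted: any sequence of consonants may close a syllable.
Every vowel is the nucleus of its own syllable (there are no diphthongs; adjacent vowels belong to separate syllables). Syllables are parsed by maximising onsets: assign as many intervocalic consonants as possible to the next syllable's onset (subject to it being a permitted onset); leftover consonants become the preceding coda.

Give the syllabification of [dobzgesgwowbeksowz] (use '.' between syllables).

Nuclei (vowels): o, e, o, e, o → 5 syllables.
σ1/σ2 boundary: /bzg/; trying suffixes from longest down, /g/ is the first permitted one, so coda /bz/ | onset /g/.
σ2/σ3 boundary: /sgw/; trying suffixes from longest down, /gw/ is the first permitted one, so coda /s/ | onset /gw/.
σ3/σ4 boundary: /wb/ splits as /w/ + /b/ (/b/ is the longest suffix that is a licit onset).
σ4/σ5 boundary: /ks/ — longest licit onset from the right is /s/, leaving /k/ as coda.

dobz.ges.gwow.bek.sowz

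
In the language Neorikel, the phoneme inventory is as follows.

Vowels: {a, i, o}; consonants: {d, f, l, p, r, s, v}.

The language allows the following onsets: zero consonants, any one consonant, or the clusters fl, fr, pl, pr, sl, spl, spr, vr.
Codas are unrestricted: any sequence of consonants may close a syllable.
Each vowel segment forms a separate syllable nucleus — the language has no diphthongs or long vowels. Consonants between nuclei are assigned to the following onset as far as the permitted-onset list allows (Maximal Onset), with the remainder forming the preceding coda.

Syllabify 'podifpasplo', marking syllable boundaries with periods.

po.dif.pa.splo

The vowels are o, i, a, o — 4 nuclei, so 4 syllables.
Between /o/ (V1) and /i/ (V2): just /d/ — single C goes to the following onset.
Between /i/ (V2) and /a/ (V3): /fp/; trying suffixes from longest down, /p/ is the first permitted one, so coda /f/ | onset /p/.
Between /a/ (V3) and /o/ (V4): /spl/ — entire cluster is a permitted onset → onset /spl/, coda ∅.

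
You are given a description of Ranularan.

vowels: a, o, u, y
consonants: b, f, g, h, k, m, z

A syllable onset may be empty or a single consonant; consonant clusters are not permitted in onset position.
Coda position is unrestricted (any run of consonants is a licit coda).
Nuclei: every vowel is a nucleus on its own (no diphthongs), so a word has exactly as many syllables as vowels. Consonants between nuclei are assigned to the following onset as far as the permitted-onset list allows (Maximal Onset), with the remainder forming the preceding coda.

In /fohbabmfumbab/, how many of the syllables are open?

0

The vowels are o, a, u, a — 4 nuclei, so 4 syllables.
/o…a/ gap (V1→V2): cluster /hb/ — the longest permitted-onset suffix is /b/; onset = /b/, preceding coda = /h/.
/a…u/ gap (V2→V3): cluster /bmf/ — the longest permitted-onset suffix is /f/; onset = /f/, preceding coda = /bm/.
/u…a/ gap (V3→V4): /mb/; trying suffixes from longest down, /b/ is the first permitted one, so coda /m/ | onset /b/.
Syllabification: foh.babm.fum.bab.
Classifying each syllable: /foh/ (closed), /babm/ (closed), /fum/ (closed), /bab/ (closed).
Open syllables: 0.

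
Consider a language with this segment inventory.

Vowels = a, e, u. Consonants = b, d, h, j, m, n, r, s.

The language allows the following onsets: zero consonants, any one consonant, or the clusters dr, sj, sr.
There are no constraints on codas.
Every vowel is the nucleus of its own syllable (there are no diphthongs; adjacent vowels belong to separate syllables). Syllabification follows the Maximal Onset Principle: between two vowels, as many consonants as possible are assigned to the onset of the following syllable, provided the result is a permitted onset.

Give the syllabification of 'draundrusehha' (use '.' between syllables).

The vowels are a, u, u, e, a — 5 nuclei, so 5 syllables.
σ1/σ2 boundary: no consonants, so the boundary falls immediately after /a/.
σ2/σ3 boundary: /ndr/ — longest licit onset from the right is /dr/, leaving /n/ as coda.
σ3/σ4 boundary: just /s/ — single C goes to the following onset.
σ4/σ5 boundary: /hh/ — longest licit onset from the right is /h/, leaving /h/ as coda.

dra.un.dru.seh.ha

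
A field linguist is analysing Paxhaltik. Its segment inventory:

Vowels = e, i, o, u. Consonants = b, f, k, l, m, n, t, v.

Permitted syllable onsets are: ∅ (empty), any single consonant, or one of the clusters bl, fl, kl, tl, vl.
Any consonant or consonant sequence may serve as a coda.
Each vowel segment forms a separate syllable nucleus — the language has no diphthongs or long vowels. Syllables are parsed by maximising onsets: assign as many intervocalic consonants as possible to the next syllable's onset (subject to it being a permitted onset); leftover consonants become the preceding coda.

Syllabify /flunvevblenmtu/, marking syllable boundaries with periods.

flun.vev.blenm.tu

Vowels present: u, e, e, u; each is a nucleus, giving 4 syllables.
σ1/σ2 boundary: /nv/; trying suffixes from longest down, /v/ is the first permitted one, so coda /n/ | onset /v/.
σ2/σ3 boundary: /vbl/ — longest licit onset from the right is /bl/, leaving /v/ as coda.
σ3/σ4 boundary: cluster /nmt/ — the longest permitted-onset suffix is /t/; onset = /t/, preceding coda = /nm/.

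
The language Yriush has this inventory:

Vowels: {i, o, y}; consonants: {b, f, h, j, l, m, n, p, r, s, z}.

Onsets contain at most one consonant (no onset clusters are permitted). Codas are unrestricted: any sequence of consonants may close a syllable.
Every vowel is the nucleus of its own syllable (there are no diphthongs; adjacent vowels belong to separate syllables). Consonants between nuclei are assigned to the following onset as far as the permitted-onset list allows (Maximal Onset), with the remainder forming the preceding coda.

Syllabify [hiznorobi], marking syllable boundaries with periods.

The vowels are i, o, o, i — 4 nuclei, so 4 syllables.
Between /i/ (V1) and /o/ (V2): /zn/; trying suffixes from longest down, /n/ is the first permitted one, so coda /z/ | onset /n/.
Between /o/ (V2) and /o/ (V3): /r/ is a single consonant, so it becomes the next onset.
Between /o/ (V3) and /i/ (V4): /b/ is a single consonant, so it becomes the next onset.

hiz.no.ro.bi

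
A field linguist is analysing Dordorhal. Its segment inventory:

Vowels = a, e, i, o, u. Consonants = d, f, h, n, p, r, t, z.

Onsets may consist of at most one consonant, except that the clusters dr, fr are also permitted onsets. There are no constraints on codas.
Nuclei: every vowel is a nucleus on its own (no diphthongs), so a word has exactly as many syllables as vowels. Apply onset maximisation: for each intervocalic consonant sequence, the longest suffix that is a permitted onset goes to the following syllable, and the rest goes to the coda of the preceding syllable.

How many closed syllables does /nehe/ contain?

0

Vowels present: e, e; each is a nucleus, giving 2 syllables.
σ1/σ2 boundary: /h/ → onset of the next syllable (single consonants are always licit onsets).
Putting it together: ne.he.
Classifying each syllable: /ne/ (open), /he/ (open).
Closed syllables: 0.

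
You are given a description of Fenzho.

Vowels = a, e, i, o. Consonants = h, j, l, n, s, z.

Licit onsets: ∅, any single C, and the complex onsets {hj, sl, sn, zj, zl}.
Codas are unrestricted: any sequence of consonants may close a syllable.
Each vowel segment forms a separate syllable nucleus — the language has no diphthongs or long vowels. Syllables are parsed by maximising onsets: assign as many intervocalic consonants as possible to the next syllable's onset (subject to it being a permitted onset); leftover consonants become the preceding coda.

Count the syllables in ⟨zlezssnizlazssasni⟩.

Nuclei (vowels): e, i, a, a, i → 5 syllables.

5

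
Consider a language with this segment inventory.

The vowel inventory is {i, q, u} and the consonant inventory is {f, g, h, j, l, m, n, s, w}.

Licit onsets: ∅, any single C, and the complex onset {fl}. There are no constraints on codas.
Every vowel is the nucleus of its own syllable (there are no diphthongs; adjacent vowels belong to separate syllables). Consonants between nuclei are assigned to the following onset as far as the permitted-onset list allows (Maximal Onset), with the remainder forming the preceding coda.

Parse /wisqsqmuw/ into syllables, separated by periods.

wi.sq.sq.muw

Vowels present: i, q, q, u; each is a nucleus, giving 4 syllables.
/i…q/ gap (V1→V2): /s/ is a single consonant, so it becomes the next onset.
/q…q/ gap (V2→V3): just /s/ — single C goes to the following onset.
/q…u/ gap (V3→V4): /m/ is a single consonant, so it becomes the next onset.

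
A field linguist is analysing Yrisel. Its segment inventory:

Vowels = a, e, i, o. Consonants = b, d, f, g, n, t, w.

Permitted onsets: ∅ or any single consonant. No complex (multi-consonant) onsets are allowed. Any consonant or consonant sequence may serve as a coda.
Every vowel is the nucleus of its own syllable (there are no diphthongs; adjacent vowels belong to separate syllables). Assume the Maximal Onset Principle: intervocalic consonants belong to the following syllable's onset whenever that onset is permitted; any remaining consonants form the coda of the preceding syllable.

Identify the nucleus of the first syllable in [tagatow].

Nuclei (vowels): a, a, o → 3 syllables.
The first nucleus (vowel 1 from the left) is /a/.

a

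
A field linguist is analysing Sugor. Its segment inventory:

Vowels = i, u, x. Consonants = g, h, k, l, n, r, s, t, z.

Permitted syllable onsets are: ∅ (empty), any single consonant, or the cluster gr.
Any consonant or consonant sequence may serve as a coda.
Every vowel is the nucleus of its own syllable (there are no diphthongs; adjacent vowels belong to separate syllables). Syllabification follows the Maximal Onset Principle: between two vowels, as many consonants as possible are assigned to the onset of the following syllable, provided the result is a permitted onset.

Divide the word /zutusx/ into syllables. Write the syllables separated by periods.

Nuclei (vowels): u, u, x → 3 syllables.
σ1/σ2 boundary: /t/ is a single consonant, so it becomes the next onset.
σ2/σ3 boundary: just /s/ — single C goes to the following onset.

zu.tu.sx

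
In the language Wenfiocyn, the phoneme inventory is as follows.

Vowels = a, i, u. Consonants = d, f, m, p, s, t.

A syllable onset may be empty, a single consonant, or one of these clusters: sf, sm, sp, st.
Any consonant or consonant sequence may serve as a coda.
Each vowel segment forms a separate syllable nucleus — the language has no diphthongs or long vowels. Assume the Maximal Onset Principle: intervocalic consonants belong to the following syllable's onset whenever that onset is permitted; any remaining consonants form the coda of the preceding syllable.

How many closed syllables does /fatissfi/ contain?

1

Vowels present: a, i, i; each is a nucleus, giving 3 syllables.
/a…i/ gap (V1→V2): just /t/ — single C goes to the following onset.
/i…i/ gap (V2→V3): /ssf/; trying suffixes from longest down, /sf/ is the first permitted one, so coda /s/ | onset /sf/.
Putting it together: fa.tis.sfi.
Classifying each syllable: /fa/ (open), /tis/ (closed), /sfi/ (open).
Closed syllables: 1.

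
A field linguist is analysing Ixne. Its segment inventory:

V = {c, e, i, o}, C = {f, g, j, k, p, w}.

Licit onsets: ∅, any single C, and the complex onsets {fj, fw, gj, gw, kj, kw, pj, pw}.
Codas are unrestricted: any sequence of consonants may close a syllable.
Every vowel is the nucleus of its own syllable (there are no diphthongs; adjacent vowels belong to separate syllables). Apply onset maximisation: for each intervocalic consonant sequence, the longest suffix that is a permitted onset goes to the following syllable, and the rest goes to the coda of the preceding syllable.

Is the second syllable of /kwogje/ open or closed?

open

Nuclei (vowels): o, e → 2 syllables.
V1 /o/ – V2 /e/: cluster /gj/ — /gj/ is itself a permitted onset, so the whole cluster goes right; preceding coda = ∅.
So the parse is kwo.gje.
Syllable 2 is /gje/; it ends in its nucleus with no coda, so it is open.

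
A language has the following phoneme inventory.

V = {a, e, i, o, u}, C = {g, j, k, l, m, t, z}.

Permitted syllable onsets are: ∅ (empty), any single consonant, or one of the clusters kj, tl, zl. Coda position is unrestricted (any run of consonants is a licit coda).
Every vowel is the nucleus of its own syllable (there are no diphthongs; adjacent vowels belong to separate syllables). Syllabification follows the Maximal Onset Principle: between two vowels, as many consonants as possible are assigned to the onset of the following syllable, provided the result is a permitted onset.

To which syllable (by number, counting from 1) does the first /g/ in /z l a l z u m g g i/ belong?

2

The vowels are a, u, i — 3 nuclei, so 3 syllables.
/a…u/ gap (V1→V2): /lz/; trying suffixes from longest down, /z/ is the first permitted one, so coda /l/ | onset /z/.
/u…i/ gap (V2→V3): /mgg/ splits as /mg/ + /g/ (/g/ is the longest suffix that is a licit onset).
Syllabification: zlal.zumg.gi.
The first /g/ is in the coda of syllable 2 (/zumg/).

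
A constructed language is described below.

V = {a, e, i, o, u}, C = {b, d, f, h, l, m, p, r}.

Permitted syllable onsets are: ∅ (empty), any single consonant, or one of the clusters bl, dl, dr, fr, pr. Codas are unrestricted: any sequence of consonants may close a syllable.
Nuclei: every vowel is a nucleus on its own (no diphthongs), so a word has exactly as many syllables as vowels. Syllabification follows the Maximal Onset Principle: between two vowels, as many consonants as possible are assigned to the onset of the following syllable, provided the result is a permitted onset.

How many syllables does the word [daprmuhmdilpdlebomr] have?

5

Vowels present: a, u, i, e, o; each is a nucleus, giving 5 syllables.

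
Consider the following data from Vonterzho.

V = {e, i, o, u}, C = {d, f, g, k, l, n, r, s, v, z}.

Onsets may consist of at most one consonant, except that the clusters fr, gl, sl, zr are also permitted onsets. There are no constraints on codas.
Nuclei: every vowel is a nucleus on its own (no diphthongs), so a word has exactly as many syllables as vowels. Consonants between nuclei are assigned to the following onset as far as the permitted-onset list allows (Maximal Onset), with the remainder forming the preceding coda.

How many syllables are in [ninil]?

Nuclei (vowels): i, i → 2 syllables.

2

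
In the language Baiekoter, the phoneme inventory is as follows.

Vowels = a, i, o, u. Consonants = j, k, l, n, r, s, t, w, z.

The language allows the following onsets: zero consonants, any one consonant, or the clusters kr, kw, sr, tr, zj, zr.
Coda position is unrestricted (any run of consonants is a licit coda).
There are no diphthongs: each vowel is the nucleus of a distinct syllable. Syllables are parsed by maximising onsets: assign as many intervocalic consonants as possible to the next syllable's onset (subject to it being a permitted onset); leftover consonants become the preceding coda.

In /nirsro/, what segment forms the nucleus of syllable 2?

o

Nuclei (vowels): i, o → 2 syllables.
The second nucleus (vowel 2 from the left) is /o/.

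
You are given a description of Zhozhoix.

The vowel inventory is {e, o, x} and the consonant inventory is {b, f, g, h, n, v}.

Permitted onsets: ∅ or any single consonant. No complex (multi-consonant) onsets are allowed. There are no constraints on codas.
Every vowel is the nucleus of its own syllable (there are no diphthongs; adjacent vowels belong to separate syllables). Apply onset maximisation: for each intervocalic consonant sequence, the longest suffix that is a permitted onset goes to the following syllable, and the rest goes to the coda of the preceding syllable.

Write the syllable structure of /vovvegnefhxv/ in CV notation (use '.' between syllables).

Vowels present: o, e, e, x; each is a nucleus, giving 4 syllables.
Between /o/ (V1) and /e/ (V2): /vv/ — longest licit onset from the right is /v/, leaving /v/ as coda.
Between /e/ (V2) and /e/ (V3): cluster /gn/ — the longest permitted-onset suffix is /n/; onset = /n/, preceding coda = /g/.
Between /e/ (V3) and /x/ (V4): /fh/ — longest licit onset from the right is /h/, leaving /f/ as coda.
So the parse is vov.veg.nef.hxv.
Mapping each syllable to C/V: /vov/ → CVC, /veg/ → CVC, /nef/ → CVC, /hxv/ → CVC.

CVC.CVC.CVC.CVC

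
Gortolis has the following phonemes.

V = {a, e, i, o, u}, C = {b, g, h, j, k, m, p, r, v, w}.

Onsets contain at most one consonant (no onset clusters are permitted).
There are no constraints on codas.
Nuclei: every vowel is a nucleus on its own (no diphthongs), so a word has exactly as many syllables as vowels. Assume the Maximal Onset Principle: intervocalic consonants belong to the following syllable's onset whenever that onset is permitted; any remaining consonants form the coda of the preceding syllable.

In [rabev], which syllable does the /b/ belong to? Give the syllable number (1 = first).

2

Nuclei (vowels): a, e → 2 syllables.
V1 /a/ – V2 /e/: /b/ → onset of the next syllable (single consonants are always licit onsets).
Result: ra.bev.
The /b/ is in the onset of syllable 2 (/bev/).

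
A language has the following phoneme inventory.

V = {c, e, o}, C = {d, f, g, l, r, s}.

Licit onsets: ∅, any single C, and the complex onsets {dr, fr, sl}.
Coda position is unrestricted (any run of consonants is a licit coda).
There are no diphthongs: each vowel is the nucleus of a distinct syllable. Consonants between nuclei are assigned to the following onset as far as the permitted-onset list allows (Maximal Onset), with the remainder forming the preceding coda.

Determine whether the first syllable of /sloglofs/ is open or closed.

Nuclei (vowels): o, o → 2 syllables.
Between /o/ (V1) and /o/ (V2): /gl/ — longest licit onset from the right is /l/, leaving /g/ as coda.
So the parse is slog.lofs.
Syllable 1 is /slog/ with coda /g/, so it is closed.

closed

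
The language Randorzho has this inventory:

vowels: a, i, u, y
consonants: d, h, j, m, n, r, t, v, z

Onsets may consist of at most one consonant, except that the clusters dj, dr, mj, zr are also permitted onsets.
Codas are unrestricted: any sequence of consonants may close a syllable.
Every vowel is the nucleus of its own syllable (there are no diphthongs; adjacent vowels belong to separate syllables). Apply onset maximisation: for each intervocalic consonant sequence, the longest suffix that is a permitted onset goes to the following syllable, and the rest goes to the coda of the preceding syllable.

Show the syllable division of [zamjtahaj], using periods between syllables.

The vowels are a, a, a — 3 nuclei, so 3 syllables.
/a…a/ gap (V1→V2): /mjt/ — longest licit onset from the right is /t/, leaving /mj/ as coda.
/a…a/ gap (V2→V3): /h/ is a single consonant, so it becomes the next onset.

zamj.ta.haj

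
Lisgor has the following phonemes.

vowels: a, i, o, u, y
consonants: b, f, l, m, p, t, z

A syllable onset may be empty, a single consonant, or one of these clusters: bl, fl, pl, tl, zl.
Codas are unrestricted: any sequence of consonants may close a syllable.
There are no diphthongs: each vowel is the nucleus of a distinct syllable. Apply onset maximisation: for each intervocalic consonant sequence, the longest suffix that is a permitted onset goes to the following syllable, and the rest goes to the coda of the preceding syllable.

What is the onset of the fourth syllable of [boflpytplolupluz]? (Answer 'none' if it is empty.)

The vowels are o, y, o, u, u — 5 nuclei, so 5 syllables.
V1 /o/ – V2 /y/: /flp/ splits as /fl/ + /p/ (/p/ is the longest suffix that is a licit onset).
V2 /y/ – V3 /o/: /tpl/ splits as /t/ + /pl/ (/pl/ is the longest suffix that is a licit onset).
V3 /o/ – V4 /u/: /l/ → onset of the next syllable (single consonants are always licit onsets).
V4 /u/ – V5 /u/: /pl/ — entire cluster is a permitted onset → onset /pl/, coda ∅.
Result: bofl.pyt.plo.lu.pluz.
Syllable 4 is /lu/: onset /l/, nucleus /u/, coda ∅.

l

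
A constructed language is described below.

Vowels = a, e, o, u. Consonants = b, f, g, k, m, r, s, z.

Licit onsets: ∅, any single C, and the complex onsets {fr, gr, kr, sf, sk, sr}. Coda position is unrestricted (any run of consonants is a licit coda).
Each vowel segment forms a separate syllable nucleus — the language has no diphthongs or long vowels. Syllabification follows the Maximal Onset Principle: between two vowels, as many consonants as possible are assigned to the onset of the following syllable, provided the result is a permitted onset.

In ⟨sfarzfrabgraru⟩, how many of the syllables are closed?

Vowels present: a, a, a, u; each is a nucleus, giving 4 syllables.
σ1/σ2 boundary: /rzfr/; trying suffixes from longest down, /fr/ is the first permitted one, so coda /rz/ | onset /fr/.
σ2/σ3 boundary: /bgr/; trying suffixes from longest down, /gr/ is the first permitted one, so coda /b/ | onset /gr/.
σ3/σ4 boundary: /r/ is a single consonant, so it becomes the next onset.
Putting it together: sfarz.frab.gra.ru.
Classifying each syllable: /sfarz/ (closed), /frab/ (closed), /gra/ (open), /ru/ (open).
Closed syllables: 2.

2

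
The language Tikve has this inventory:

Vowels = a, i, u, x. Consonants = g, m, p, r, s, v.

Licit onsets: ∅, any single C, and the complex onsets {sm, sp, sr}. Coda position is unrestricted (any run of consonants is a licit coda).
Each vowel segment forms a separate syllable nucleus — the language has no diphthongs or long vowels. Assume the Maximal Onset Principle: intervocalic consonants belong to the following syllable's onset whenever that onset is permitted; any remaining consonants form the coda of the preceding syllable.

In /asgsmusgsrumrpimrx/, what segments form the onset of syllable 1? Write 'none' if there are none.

none

Vowels present: a, u, u, i, x; each is a nucleus, giving 5 syllables.
Between /a/ (V1) and /u/ (V2): /sgsm/ — longest licit onset from the right is /sm/, leaving /sg/ as coda.
Between /u/ (V2) and /u/ (V3): /sgsr/ — longest licit onset from the right is /sr/, leaving /sg/ as coda.
Between /u/ (V3) and /i/ (V4): cluster /mrp/ — the longest permitted-onset suffix is /p/; onset = /p/, preceding coda = /mr/.
Between /i/ (V4) and /x/ (V5): cluster /mr/ — the longest permitted-onset suffix is /r/; onset = /r/, preceding coda = /m/.
Result: asg.smusg.srumr.pim.rx.
Syllable 1 is /asg/: onset ∅, nucleus /a/, coda /sg/.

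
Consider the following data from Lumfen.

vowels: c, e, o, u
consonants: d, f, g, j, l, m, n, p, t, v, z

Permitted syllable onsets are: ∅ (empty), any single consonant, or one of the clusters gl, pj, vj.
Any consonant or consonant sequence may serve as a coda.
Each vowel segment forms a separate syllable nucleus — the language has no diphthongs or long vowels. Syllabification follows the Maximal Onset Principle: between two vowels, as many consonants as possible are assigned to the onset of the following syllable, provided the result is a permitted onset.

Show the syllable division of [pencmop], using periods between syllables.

Vowels present: e, c, o; each is a nucleus, giving 3 syllables.
σ1/σ2 boundary: /n/ → onset of the next syllable (single consonants are always licit onsets).
σ2/σ3 boundary: just /m/ — single C goes to the following onset.

pe.nc.mop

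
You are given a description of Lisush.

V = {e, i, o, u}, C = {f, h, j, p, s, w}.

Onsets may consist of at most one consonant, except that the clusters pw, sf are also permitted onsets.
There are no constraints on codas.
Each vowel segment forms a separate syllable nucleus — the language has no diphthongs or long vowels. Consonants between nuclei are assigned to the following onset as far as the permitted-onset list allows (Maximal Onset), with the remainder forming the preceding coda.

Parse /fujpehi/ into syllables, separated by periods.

Vowels present: u, e, i; each is a nucleus, giving 3 syllables.
σ1/σ2 boundary: /jp/ splits as /j/ + /p/ (/p/ is the longest suffix that is a licit onset).
σ2/σ3 boundary: /h/ → onset of the next syllable (single consonants are always licit onsets).

fuj.pe.hi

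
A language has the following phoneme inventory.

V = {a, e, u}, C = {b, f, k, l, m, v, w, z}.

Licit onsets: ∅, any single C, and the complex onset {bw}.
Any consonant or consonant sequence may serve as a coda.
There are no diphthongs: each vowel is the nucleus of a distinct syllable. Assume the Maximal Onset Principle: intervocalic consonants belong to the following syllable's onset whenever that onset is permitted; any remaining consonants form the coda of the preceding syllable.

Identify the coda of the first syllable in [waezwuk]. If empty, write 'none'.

The vowels are a, e, u — 3 nuclei, so 3 syllables.
Between /a/ (V1) and /e/ (V2): no consonants, so the boundary falls immediately after /a/.
Between /e/ (V2) and /u/ (V3): /zw/ splits as /z/ + /w/ (/w/ is the longest suffix that is a licit onset).
Syllabification: wa.ez.wuk.
Syllable 1 is /wa/: onset /w/, nucleus /a/, coda ∅.

none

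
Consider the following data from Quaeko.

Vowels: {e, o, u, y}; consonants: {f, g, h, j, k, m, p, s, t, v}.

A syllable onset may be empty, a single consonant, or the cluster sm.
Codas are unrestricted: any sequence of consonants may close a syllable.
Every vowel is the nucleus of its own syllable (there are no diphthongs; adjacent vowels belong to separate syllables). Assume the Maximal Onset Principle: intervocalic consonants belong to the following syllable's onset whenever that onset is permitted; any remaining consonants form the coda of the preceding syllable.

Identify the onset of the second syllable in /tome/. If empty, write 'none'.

m

Vowels present: o, e; each is a nucleus, giving 2 syllables.
σ1/σ2 boundary: just /m/ — single C goes to the following onset.
Result: to.me.
Syllable 2 is /me/: onset /m/, nucleus /e/, coda ∅.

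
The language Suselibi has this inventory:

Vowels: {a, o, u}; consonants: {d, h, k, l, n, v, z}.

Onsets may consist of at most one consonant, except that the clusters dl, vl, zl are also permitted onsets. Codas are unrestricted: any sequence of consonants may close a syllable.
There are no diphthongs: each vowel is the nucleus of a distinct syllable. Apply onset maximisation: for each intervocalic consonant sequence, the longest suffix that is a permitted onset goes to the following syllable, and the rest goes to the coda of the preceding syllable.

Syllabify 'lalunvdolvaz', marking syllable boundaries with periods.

la.lunv.dol.vaz

Vowels present: a, u, o, a; each is a nucleus, giving 4 syllables.
/a…u/ gap (V1→V2): just /l/ — single C goes to the following onset.
/u…o/ gap (V2→V3): cluster /nvd/ — the longest permitted-onset suffix is /d/; onset = /d/, preceding coda = /nv/.
/o…a/ gap (V3→V4): /lv/ splits as /l/ + /v/ (/v/ is the longest suffix that is a licit onset).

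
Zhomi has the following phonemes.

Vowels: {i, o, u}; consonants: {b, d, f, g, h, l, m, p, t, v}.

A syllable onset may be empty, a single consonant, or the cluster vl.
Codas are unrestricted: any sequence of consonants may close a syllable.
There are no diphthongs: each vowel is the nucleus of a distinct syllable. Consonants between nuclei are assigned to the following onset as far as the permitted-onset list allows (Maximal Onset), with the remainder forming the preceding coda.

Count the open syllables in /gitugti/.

Vowels present: i, u, i; each is a nucleus, giving 3 syllables.
/i…u/ gap (V1→V2): /t/ is a single consonant, so it becomes the next onset.
/u…i/ gap (V2→V3): /gt/; trying suffixes from longest down, /t/ is the first permitted one, so coda /g/ | onset /t/.
So the parse is gi.tug.ti.
Classifying each syllable: /gi/ (open), /tug/ (closed), /ti/ (open).
Open syllables: 2.

2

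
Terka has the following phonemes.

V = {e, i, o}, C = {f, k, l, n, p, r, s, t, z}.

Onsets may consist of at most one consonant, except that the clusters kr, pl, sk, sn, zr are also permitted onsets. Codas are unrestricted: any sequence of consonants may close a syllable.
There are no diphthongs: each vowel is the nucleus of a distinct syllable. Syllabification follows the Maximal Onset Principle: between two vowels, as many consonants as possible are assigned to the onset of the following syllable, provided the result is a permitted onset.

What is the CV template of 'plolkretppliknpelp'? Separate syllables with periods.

The vowels are o, e, i, e — 4 nuclei, so 4 syllables.
Between /o/ (V1) and /e/ (V2): /lkr/ — longest licit onset from the right is /kr/, leaving /l/ as coda.
Between /e/ (V2) and /i/ (V3): cluster /tppl/ — the longest permitted-onset suffix is /pl/; onset = /pl/, preceding coda = /tp/.
Between /i/ (V3) and /e/ (V4): cluster /knp/ — the longest permitted-onset suffix is /p/; onset = /p/, preceding coda = /kn/.
So the parse is plol.kretp.plikn.pelp.
Mapping each syllable to C/V: /plol/ → CCVC, /kretp/ → CCVCC, /plikn/ → CCVCC, /pelp/ → CVCC.

CCVC.CCVCC.CCVCC.CVCC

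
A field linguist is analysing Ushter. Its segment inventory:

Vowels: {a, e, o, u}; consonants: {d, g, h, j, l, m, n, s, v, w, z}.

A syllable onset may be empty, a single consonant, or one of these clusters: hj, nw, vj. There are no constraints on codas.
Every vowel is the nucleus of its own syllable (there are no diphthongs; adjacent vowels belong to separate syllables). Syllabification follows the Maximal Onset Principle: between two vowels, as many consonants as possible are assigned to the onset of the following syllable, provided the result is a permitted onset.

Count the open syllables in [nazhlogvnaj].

0

Nuclei (vowels): a, o, a → 3 syllables.
V1 /a/ – V2 /o/: /zhl/ splits as /zh/ + /l/ (/l/ is the longest suffix that is a licit onset).
V2 /o/ – V3 /a/: /gvn/; trying suffixes from longest down, /n/ is the first permitted one, so coda /gv/ | onset /n/.
Result: nazh.logv.naj.
Classifying each syllable: /nazh/ (closed), /logv/ (closed), /naj/ (closed).
Open syllables: 0.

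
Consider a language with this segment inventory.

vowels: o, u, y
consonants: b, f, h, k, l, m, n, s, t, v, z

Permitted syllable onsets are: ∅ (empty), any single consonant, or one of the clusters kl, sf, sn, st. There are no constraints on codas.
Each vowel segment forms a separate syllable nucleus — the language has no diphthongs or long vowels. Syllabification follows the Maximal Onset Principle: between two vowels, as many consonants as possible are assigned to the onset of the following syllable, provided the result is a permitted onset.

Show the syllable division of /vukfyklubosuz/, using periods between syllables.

vuk.fy.klu.bo.suz

Nuclei (vowels): u, y, u, o, u → 5 syllables.
V1 /u/ – V2 /y/: /kf/; trying suffixes from longest down, /f/ is the first permitted one, so coda /k/ | onset /f/.
V2 /y/ – V3 /u/: /kl/ is a licit onset in full, so it all attaches to the next syllable.
V3 /u/ – V4 /o/: /b/ is a single consonant, so it becomes the next onset.
V4 /o/ – V5 /u/: /s/ is a single consonant, so it becomes the next onset.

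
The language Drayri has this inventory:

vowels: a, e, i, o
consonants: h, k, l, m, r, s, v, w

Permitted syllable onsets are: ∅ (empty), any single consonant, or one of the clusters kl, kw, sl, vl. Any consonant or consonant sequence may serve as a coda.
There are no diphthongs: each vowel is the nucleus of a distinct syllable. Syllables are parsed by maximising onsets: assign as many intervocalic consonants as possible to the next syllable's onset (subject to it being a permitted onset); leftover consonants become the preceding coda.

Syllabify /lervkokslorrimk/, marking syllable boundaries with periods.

lerv.kok.slor.rimk

The vowels are e, o, o, i — 4 nuclei, so 4 syllables.
Between /e/ (V1) and /o/ (V2): cluster /rvk/ — the longest permitted-onset suffix is /k/; onset = /k/, preceding coda = /rv/.
Between /o/ (V2) and /o/ (V3): /ksl/ — longest licit onset from the right is /sl/, leaving /k/ as coda.
Between /o/ (V3) and /i/ (V4): cluster /rr/ — the longest permitted-onset suffix is /r/; onset = /r/, preceding coda = /r/.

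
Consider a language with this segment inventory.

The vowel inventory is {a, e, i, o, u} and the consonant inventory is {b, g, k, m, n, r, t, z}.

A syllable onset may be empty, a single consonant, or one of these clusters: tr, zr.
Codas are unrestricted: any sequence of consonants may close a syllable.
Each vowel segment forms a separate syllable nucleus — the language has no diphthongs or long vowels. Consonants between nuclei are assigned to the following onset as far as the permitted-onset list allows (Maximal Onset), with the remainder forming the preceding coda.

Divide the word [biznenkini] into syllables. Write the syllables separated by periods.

Nuclei (vowels): i, e, i, i → 4 syllables.
σ1/σ2 boundary: cluster /zn/ — the longest permitted-onset suffix is /n/; onset = /n/, preceding coda = /z/.
σ2/σ3 boundary: /nk/; trying suffixes from longest down, /k/ is the first permitted one, so coda /n/ | onset /k/.
σ3/σ4 boundary: /n/ → onset of the next syllable (single consonants are always licit onsets).

biz.nen.ki.ni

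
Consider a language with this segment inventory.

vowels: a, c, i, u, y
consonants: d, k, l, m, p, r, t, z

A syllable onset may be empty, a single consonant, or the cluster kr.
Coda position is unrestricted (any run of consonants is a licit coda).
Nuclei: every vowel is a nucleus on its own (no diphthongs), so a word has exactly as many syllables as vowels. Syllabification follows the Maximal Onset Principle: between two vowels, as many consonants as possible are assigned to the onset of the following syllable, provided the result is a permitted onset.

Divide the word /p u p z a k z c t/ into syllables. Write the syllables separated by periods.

The vowels are u, a, c — 3 nuclei, so 3 syllables.
/u…a/ gap (V1→V2): /pz/; trying suffixes from longest down, /z/ is the first permitted one, so coda /p/ | onset /z/.
/a…c/ gap (V2→V3): cluster /kz/ — the longest permitted-onset suffix is /z/; onset = /z/, preceding coda = /k/.

pup.zak.zct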